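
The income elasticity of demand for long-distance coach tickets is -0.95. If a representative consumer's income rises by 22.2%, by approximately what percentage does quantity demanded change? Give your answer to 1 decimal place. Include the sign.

-21.1%

%ΔQ ≈ η × %ΔI = -0.95 × 22.2% = -21.1%.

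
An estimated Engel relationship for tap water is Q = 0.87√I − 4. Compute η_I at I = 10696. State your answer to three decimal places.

0.523

At I = 10696: Q = 85.977.
dQ/dI = 0.87/(2√I) = 0.00420609 at this income.
η = (dQ/dI)·(I/Q) = 0.00420609 × (10696/85.977) = 0.523.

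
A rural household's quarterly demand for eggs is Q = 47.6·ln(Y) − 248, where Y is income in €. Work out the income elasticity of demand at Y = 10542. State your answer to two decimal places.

At Y = 10542: Q = 192.925.
dQ/dY = 47.6/Y = 0.00451527 at this income.
η = (dQ/dY)·(Y/Q) = 0.00451527 × (10542/192.925) = 0.25.

0.25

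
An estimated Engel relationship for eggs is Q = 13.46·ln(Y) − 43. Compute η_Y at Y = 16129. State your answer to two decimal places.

0.15

At Y = 16129: Q = 87.406.
dQ/dY = 13.46/Y = 0.000834522 at this income.
η = (dQ/dY)·(Y/Q) = 0.000834522 × (16129/87.406) = 0.15.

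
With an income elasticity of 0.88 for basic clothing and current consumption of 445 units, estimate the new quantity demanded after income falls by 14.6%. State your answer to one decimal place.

387.8

%ΔQ ≈ η × %ΔI = 0.88 × (-14.6%) = -12.848%.
New Q ≈ 445 × (1 − 0.12848) = 387.8.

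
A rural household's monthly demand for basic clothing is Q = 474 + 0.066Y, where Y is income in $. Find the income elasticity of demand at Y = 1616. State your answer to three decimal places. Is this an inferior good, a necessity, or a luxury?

0.184 (necessity)

At Y = 1616: Q = 580.656.
dQ/dY = 0.066.
η = (dQ/dY)·(Y/Q) = 0.066 × (1616/580.656) = 0.184.
Since 0 < η < 1, the good is a necessity.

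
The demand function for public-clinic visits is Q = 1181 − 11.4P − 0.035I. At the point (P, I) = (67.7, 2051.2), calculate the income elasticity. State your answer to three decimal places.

At P = 67.7, I = 2051.2: Q = 337.428.
Holding P constant, ∂Q/∂I = −0.035.
η_I = (∂Q/∂I)·(I/Q) = -0.035 × (2051.2/337.428) = -0.213.

-0.213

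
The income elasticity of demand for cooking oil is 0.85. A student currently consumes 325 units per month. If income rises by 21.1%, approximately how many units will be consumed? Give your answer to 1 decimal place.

%ΔQ ≈ η × %ΔI = 0.85 × 21.1% = 17.935%.
New Q ≈ 325 × (1 + 0.17935) = 383.3.

383.3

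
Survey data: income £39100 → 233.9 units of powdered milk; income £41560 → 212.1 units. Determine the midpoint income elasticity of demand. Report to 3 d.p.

ΔQ = 212.1 − 233.9 = -21.8; midpoint Q̄ = (233.9 + 212.1)/2 = 223.
ΔI = 41560 − 39100 = 2460; midpoint Ī = (39100 + 41560)/2 = 40330.
η = (ΔQ/Q̄) ÷ (ΔI/Ī) = (-21.8/223) ÷ (2460/40330) = -1.603.

-1.603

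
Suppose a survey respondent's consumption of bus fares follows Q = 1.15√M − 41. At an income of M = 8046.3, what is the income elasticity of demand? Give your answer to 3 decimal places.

At M = 8046.3: Q = 62.156.
dQ/dM = 1.15/(2√M) = 0.00641017 at this income.
η = (dQ/dM)·(M/Q) = 0.00641017 × (8046.3/62.156) = 0.830.

0.830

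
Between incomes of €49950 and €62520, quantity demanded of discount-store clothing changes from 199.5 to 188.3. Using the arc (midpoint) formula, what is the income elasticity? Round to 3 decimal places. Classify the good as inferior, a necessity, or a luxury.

ΔQ = 188.3 − 199.5 = -11.2; midpoint Q̄ = (199.5 + 188.3)/2 = 193.9.
ΔI = 62520 − 49950 = 12570; midpoint Ī = (49950 + 62520)/2 = 56235.
η = (ΔQ/Q̄) ÷ (ΔI/Ī) = (-11.2/193.9) ÷ (12570/56235) = -0.258.
η < 0 ⇒ inferior good.

-0.258 (inferior good)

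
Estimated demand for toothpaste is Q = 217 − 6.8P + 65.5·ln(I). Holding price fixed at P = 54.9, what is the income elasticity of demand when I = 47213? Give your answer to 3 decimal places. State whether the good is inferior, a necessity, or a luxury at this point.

At P = 54.9, I = 47213: Q = 548.619.
Holding P constant, ∂Q/∂I = 65.5/I = 0.00138733.
η_I = (∂Q/∂I)·(I/Q) = 0.00138733 × (47213/548.619) = 0.119.
Since 0 < η < 1, this is a necessity.

0.119 (necessity)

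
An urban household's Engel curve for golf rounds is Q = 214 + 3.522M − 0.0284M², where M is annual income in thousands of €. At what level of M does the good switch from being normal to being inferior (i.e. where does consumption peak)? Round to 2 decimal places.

dQ/dM = 3.522 − 0.0568M.
The good is inferior where dQ/dM < 0. Setting dQ/dM = 0 gives M = 3.522 / 0.0568 = 62.01.

62.01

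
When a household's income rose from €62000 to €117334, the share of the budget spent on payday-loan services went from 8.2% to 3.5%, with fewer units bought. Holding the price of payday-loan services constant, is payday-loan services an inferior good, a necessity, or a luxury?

inferior good

Quantity demanded falls as income rises, so η < 0.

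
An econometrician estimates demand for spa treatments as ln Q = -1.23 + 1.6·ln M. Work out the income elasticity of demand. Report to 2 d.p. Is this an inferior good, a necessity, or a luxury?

In a log-linear demand, the coefficient on ln M is the income elasticity.
So η = 1.60.
η > 1 ⇒ luxury.

1.60 (luxury)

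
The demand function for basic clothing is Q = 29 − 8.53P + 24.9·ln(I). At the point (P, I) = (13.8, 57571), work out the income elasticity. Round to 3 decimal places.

At P = 13.8, I = 57571: Q = 184.209.
Holding P constant, ∂Q/∂I = 24.9/I = 0.000432509.
η_I = (∂Q/∂I)·(I/Q) = 0.000432509 × (57571/184.209) = 0.135.

0.135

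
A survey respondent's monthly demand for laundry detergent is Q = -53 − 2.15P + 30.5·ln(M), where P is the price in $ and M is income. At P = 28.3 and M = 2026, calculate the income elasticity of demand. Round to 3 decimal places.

0.258

At P = 28.3, M = 2026: Q = 118.376.
Holding P constant, ∂Q/∂M = 30.5/M = 0.0150543.
η_M = (∂Q/∂M)·(M/Q) = 0.0150543 × (2026/118.376) = 0.258.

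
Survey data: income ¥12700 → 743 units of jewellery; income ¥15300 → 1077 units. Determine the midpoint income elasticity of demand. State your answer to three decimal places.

1.976

ΔQ = 1077 − 743 = 334; midpoint Q̄ = (743 + 1077)/2 = 910.
ΔI = 15300 − 12700 = 2600; midpoint Ī = (12700 + 15300)/2 = 14000.
η = (ΔQ/Q̄) ÷ (ΔI/Ī) = (334/910) ÷ (2600/14000) = 1.976.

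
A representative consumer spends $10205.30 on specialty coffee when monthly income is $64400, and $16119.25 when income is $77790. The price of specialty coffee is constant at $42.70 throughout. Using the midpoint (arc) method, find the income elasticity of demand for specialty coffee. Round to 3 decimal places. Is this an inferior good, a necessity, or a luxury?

With a constant price, Q₁ = 10205.30/42.70 = 239.000 and Q₂ = 16119.25/42.70 = 377.500 (equivalently, work directly with expenditure since P cancels).
Midpoint %ΔQ = (16119.25 − 10205.30)/13162.28 = 0.44931; midpoint %ΔI = (77790 − 64400)/71095 = 0.18834.
η = 0.44931 / 0.18834 = 2.386.
η > 1 ⇒ luxury.

2.386 (luxury)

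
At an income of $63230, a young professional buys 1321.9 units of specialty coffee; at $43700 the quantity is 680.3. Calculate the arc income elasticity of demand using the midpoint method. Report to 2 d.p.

ΔQ = 680.3 − 1321.9 = -641.6; midpoint Q̄ = (1321.9 + 680.3)/2 = 1001.1.
ΔI = 43700 − 63230 = -19530; midpoint Ī = (63230 + 43700)/2 = 53465.
η = (ΔQ/Q̄) ÷ (ΔI/Ī) = (-641.6/1001.1) ÷ (-19530/53465) = 1.75.

1.75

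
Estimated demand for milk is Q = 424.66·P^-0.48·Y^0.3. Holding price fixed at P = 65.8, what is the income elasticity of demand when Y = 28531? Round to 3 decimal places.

0.300

For a multiplicative demand Q = A·P^α·Y^β, the income elasticity is β everywhere.
Here β = 0.3, so η = 0.300.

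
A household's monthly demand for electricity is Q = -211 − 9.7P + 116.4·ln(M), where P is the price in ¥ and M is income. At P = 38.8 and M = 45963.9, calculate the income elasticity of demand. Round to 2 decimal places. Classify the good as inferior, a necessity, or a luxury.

At P = 38.8, M = 45963.9: Q = 662.265.
Holding P constant, ∂Q/∂M = 116.4/M = 0.00253242.
η_M = (∂Q/∂M)·(M/Q) = 0.00253242 × (45963.9/662.265) = 0.18.
Since 0 < η < 1, this is a necessity.

0.18 (necessity)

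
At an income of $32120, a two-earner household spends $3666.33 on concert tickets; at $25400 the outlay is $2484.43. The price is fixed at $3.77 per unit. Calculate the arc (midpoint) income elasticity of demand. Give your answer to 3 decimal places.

1.645

With a constant price, Q₁ = 3666.33/3.77 = 972.501 and Q₂ = 2484.43/3.77 = 659.000 (equivalently, work directly with expenditure since P cancels).
Midpoint %ΔQ = (2484.43 − 3666.33)/3075.38 = -0.38431; midpoint %ΔI = (25400 − 32120)/28760 = -0.23366.
η = -0.38431 / -0.23366 = 1.645.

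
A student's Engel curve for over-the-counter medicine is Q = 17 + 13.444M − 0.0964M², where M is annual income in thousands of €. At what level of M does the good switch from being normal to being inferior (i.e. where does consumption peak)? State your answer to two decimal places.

dQ/dM = 13.444 − 0.1928M.
The good is inferior where dQ/dM < 0. Setting dQ/dM = 0 gives M = 13.444 / 0.1928 = 69.73.

69.73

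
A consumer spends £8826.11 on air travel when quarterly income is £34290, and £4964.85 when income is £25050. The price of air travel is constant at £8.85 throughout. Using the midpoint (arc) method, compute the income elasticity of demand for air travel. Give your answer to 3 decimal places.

1.798

With a constant price, Q₁ = 8826.11/8.85 = 997.301 and Q₂ = 4964.85/8.85 = 561.000 (equivalently, work directly with expenditure since P cancels).
Midpoint %ΔQ = (4964.85 − 8826.11)/6895.48 = -0.55997; midpoint %ΔI = (25050 − 34290)/29670 = -0.31143.
η = -0.55997 / -0.31143 = 1.798.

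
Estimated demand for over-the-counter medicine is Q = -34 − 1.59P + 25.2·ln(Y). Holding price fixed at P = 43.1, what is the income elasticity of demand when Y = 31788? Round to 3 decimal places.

At P = 43.1, Y = 31788: Q = 158.715.
Holding P constant, ∂Q/∂Y = 25.2/Y = 0.000792752.
η_Y = (∂Q/∂Y)·(Y/Q) = 0.000792752 × (31788/158.715) = 0.159.

0.159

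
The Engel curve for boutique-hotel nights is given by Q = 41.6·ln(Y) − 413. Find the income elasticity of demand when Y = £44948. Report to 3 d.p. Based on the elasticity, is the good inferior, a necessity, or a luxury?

At Y = 44948: Q = 32.672.
dQ/dY = 41.6/Y = 0.000925514 at this income.
η = (dQ/dY)·(Y/Q) = 0.000925514 × (44948/32.672) = 1.273.
Since η > 1, the good is a luxury.

1.273 (luxury)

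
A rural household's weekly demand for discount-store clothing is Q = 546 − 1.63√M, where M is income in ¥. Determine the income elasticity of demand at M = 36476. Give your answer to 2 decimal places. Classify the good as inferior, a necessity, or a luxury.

-0.66 (inferior good)

At M = 36476: Q = 234.691.
dQ/dM = -1.63/(2√M) = -0.00426731 at this income.
η = (dQ/dM)·(M/Q) = -0.00426731 × (36476/234.691) = -0.66.
Since η < 0, the good is an inferior good.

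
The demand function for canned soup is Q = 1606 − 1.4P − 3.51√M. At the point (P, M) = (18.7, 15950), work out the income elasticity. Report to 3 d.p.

At P = 18.7, M = 15950: Q = 1136.530.
Holding P constant, ∂Q/∂M = -3.51/(2√M) = -0.0138962.
η_M = (∂Q/∂M)·(M/Q) = -0.0138962 × (15950/1136.530) = -0.195.

-0.195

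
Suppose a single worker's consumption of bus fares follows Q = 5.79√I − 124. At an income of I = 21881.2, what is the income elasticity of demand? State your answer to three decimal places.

0.585

At I = 21881.2: Q = 732.474.
dQ/dI = 5.79/(2√I) = 0.019571 at this income.
η = (dQ/dI)·(I/Q) = 0.019571 × (21881.2/732.474) = 0.585.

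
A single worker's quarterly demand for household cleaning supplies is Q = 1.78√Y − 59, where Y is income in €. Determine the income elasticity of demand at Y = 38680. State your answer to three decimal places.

0.601

At Y = 38680: Q = 291.077.
dQ/dY = 1.78/(2√Y) = 0.00452529 at this income.
η = (dQ/dY)·(Y/Q) = 0.00452529 × (38680/291.077) = 0.601.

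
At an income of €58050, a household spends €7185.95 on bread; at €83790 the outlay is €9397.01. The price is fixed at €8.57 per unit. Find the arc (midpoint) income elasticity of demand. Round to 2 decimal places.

With a constant price, Q₁ = 7185.95/8.57 = 838.501 and Q₂ = 9397.01/8.57 = 1096.501 (equivalently, work directly with expenditure since P cancels).
Midpoint %ΔQ = (9397.01 − 7185.95)/8291.48 = 0.26667; midpoint %ΔI = (83790 − 58050)/70920 = 0.36294.
η = 0.26667 / 0.36294 = 0.73.

0.73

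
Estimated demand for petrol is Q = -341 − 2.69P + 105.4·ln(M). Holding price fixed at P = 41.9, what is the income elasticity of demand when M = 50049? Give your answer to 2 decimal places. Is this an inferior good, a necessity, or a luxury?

0.15 (necessity)

At P = 41.9, M = 50049: Q = 686.797.
Holding P constant, ∂Q/∂M = 105.4/M = 0.00210594.
η_M = (∂Q/∂M)·(M/Q) = 0.00210594 × (50049/686.797) = 0.15.
Since 0 < η < 1, this is a necessity.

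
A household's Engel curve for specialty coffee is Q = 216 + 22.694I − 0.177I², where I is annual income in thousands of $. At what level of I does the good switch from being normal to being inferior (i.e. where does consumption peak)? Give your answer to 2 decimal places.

64.11

dQ/dI = 22.694 − 0.354I.
The good is inferior where dQ/dI < 0. Setting dQ/dI = 0 gives I = 22.694 / 0.354 = 64.11.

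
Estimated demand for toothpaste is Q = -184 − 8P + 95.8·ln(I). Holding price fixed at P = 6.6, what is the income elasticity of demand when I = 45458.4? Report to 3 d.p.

0.121

At P = 6.6, I = 45458.4: Q = 790.612.
Holding P constant, ∂Q/∂I = 95.8/I = 0.00210742.
η_I = (∂Q/∂I)·(I/Q) = 0.00210742 × (45458.4/790.612) = 0.121.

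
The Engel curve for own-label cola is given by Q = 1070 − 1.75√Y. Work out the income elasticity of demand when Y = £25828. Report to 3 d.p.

-0.178

At Y = 25828: Q = 788.756.
dQ/dY = -1.75/(2√Y) = -0.00544456 at this income.
η = (dQ/dY)·(Y/Q) = -0.00544456 × (25828/788.756) = -0.178.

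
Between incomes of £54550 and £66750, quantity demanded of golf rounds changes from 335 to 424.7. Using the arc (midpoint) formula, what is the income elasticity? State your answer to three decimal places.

1.174

ΔQ = 424.7 − 335 = 89.7; midpoint Q̄ = (335 + 424.7)/2 = 379.85.
ΔI = 66750 − 54550 = 12200; midpoint Ī = (54550 + 66750)/2 = 60650.
η = (ΔQ/Q̄) ÷ (ΔI/Ī) = (89.7/379.85) ÷ (12200/60650) = 1.174.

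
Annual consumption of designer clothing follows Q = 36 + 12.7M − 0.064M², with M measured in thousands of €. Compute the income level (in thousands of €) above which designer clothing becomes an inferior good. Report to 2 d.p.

99.22

dQ/dM = 12.7 − 0.128M.
The good is inferior where dQ/dM < 0. Setting dQ/dM = 0 gives M = 12.7 / 0.128 = 99.22.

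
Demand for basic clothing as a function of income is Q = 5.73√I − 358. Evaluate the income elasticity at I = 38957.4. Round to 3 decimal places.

0.732

At I = 38957.4: Q = 772.966.
dQ/dI = 5.73/(2√I) = 0.0145154 at this income.
η = (dQ/dI)·(I/Q) = 0.0145154 × (38957.4/772.966) = 0.732.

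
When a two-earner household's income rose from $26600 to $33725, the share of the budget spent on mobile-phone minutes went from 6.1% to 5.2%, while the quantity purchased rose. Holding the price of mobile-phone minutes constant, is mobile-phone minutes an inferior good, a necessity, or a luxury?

necessity

Quantity rises but the budget share falls as income rises, so 0 < η < 1.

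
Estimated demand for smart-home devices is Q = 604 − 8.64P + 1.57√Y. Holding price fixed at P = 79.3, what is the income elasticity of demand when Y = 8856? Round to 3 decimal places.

1.109

At P = 79.3, Y = 8856: Q = 66.595.
Holding P constant, ∂Q/∂Y = 1.57/(2√Y) = 0.00834163.
η_Y = (∂Q/∂Y)·(Y/Q) = 0.00834163 × (8856/66.595) = 1.109.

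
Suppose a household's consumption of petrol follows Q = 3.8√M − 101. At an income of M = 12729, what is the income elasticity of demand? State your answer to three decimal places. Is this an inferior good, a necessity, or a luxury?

0.654 (necessity)

At M = 12729: Q = 327.727.
dQ/dM = 3.8/(2√M) = 0.0168406 at this income.
η = (dQ/dM)·(M/Q) = 0.0168406 × (12729/327.727) = 0.654.
Since 0 < η < 1, the good is a necessity.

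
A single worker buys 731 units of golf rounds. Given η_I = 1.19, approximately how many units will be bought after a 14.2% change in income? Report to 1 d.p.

%ΔQ ≈ η × %ΔI = 1.19 × 14.2% = 16.898%.
New Q ≈ 731 × (1 + 0.16898) = 854.5.

854.5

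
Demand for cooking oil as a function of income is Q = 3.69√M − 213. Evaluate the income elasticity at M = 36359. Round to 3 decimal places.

At M = 36359: Q = 490.611.
dQ/dM = 3.69/(2√M) = 0.00967588 at this income.
η = (dQ/dM)·(M/Q) = 0.00967588 × (36359/490.611) = 0.717.

0.717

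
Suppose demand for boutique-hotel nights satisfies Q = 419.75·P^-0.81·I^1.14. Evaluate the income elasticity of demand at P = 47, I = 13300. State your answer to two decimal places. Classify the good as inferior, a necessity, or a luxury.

For a multiplicative demand Q = A·P^α·I^β, the income elasticity is β everywhere.
Here β = 1.14, so η = 1.14.
Since η > 1, this is a luxury.

1.14 (luxury)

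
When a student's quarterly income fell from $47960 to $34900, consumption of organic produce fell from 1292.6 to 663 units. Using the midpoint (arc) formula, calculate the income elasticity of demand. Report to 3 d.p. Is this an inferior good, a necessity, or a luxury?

ΔQ = 663 − 1292.6 = -629.6; midpoint Q̄ = (1292.6 + 663)/2 = 977.8.
ΔI = 34900 − 47960 = -13060; midpoint Ī = (47960 + 34900)/2 = 41430.
η = (ΔQ/Q̄) ÷ (ΔI/Ī) = (-629.6/977.8) ÷ (-13060/41430) = 2.043.
η > 1 ⇒ luxury.

2.043 (luxury)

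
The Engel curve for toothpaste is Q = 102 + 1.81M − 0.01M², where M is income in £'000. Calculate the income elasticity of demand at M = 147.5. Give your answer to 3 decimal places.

At M = 147.5: Q = 151.4125.
dQ/dM = 1.81 − 0.02M = -1.14000.
η = (dQ/dM)·(M/Q) = -1.14000 × (147.5/151.4125) = -1.111.

-1.111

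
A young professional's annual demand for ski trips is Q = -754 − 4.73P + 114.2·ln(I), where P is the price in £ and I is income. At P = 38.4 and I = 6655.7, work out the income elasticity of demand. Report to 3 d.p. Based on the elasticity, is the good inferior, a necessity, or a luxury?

At P = 38.4, I = 6655.7: Q = 69.697.
Holding P constant, ∂Q/∂I = 114.2/I = 0.0171582.
η_I = (∂Q/∂I)·(I/Q) = 0.0171582 × (6655.7/69.697) = 1.639.
Since η > 1, this is a luxury.

1.639 (luxury)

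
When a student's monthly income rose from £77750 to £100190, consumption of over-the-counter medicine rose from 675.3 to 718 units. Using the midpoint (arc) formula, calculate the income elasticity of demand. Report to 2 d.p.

0.24

ΔQ = 718 − 675.3 = 42.7; midpoint Q̄ = (675.3 + 718)/2 = 696.65.
ΔI = 100190 − 77750 = 22440; midpoint Ī = (77750 + 100190)/2 = 88970.
η = (ΔQ/Q̄) ÷ (ΔI/Ī) = (42.7/696.65) ÷ (22440/88970) = 0.24.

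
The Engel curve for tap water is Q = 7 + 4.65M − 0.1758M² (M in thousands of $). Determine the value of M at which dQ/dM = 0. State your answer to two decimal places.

13.23

dQ/dM = 4.65 − 0.3516M.
The good is inferior where dQ/dM < 0. Setting dQ/dM = 0 gives M = 4.65 / 0.3516 = 13.23.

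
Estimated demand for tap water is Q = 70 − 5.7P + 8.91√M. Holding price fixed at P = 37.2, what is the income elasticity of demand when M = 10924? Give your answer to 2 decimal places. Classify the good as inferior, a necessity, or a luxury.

At P = 37.2, M = 10924: Q = 789.215.
Holding P constant, ∂Q/∂M = 8.91/(2√M) = 0.0426243.
η_M = (∂Q/∂M)·(M/Q) = 0.0426243 × (10924/789.215) = 0.59.
Since 0 < η < 1, this is a necessity.

0.59 (necessity)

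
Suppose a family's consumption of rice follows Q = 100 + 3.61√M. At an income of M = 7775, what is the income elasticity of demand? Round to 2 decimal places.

At M = 7775: Q = 418.315.
dQ/dM = 3.61/(2√M) = 0.0204704 at this income.
η = (dQ/dM)·(M/Q) = 0.0204704 × (7775/418.315) = 0.38.

0.38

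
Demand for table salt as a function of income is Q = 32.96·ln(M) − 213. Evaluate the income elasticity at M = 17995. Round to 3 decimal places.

0.300

At M = 17995: Q = 109.937.
dQ/dM = 32.96/M = 0.00183162 at this income.
η = (dQ/dM)·(M/Q) = 0.00183162 × (17995/109.937) = 0.300.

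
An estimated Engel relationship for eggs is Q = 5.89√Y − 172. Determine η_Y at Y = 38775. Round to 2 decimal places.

0.59

At Y = 38775: Q = 987.822.
dQ/dY = 5.89/(2√Y) = 0.0149558 at this income.
η = (dQ/dY)·(Y/Q) = 0.0149558 × (38775/987.822) = 0.59.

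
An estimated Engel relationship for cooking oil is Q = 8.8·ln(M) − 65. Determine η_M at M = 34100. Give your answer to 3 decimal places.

0.328

At M = 34100: Q = 26.846.
dQ/dM = 8.8/M = 0.000258065 at this income.
η = (dQ/dM)·(M/Q) = 0.000258065 × (34100/26.846) = 0.328.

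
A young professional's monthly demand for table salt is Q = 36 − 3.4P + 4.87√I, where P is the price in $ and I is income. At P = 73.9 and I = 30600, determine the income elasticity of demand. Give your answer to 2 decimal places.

At P = 73.9, I = 30600: Q = 636.642.
Holding P constant, ∂Q/∂I = 4.87/(2√I) = 0.01392.
η_I = (∂Q/∂I)·(I/Q) = 0.01392 × (30600/636.642) = 0.67.

0.67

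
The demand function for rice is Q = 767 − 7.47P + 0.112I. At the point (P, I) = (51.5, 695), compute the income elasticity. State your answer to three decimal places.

0.169

At P = 51.5, I = 695: Q = 460.135.
Holding P constant, ∂Q/∂I = 0.112.
η_I = (∂Q/∂I)·(I/Q) = 0.112 × (695/460.135) = 0.169.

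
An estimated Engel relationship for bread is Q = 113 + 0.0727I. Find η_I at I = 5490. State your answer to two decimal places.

0.78

At I = 5490: Q = 512.123.
dQ/dI = 0.0727.
η = (dQ/dI)·(I/Q) = 0.0727 × (5490/512.123) = 0.78.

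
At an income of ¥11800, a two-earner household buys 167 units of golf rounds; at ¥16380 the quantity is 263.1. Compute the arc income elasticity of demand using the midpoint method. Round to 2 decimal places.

1.37

ΔQ = 263.1 − 167 = 96.1; midpoint Q̄ = (167 + 263.1)/2 = 215.05.
ΔI = 16380 − 11800 = 4580; midpoint Ī = (11800 + 16380)/2 = 14090.
η = (ΔQ/Q̄) ÷ (ΔI/Ī) = (96.1/215.05) ÷ (4580/14090) = 1.37.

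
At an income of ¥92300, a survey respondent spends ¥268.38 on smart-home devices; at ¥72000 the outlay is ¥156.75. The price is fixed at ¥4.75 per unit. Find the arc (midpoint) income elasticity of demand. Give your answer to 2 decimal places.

With a constant price, Q₁ = 268.38/4.75 = 56.501 and Q₂ = 156.75/4.75 = 33.000 (equivalently, work directly with expenditure since P cancels).
Midpoint %ΔQ = (156.75 − 268.38)/212.57 = -0.52516; midpoint %ΔI = (72000 − 92300)/82150 = -0.24711.
η = -0.52516 / -0.24711 = 2.13.

2.13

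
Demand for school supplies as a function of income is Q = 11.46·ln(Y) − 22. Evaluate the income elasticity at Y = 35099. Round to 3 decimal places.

At Y = 35099: Q = 97.940.
dQ/dY = 11.46/Y = 0.000326505 at this income.
η = (dQ/dY)·(Y/Q) = 0.000326505 × (35099/97.940) = 0.117.

0.117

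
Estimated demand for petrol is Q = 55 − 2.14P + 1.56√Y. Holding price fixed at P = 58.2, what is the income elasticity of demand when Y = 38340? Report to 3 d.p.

At P = 58.2, Y = 38340: Q = 235.909.
Holding P constant, ∂Q/∂Y = 1.56/(2√Y) = 0.00398353.
η_Y = (∂Q/∂Y)·(Y/Q) = 0.00398353 × (38340/235.909) = 0.647.

0.647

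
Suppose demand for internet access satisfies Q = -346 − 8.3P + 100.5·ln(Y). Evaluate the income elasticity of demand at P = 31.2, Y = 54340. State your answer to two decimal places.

0.20

At P = 31.2, Y = 54340: Q = 490.793.
Holding P constant, ∂Q/∂Y = 100.5/Y = 0.00184947.
η_Y = (∂Q/∂Y)·(Y/Q) = 0.00184947 × (54340/490.793) = 0.20.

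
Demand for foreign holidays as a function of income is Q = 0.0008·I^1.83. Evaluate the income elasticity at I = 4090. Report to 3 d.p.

1.830

For Q = A·I^β the income elasticity is constant and equal to β.
Here β = 1.83, so η = 1.830.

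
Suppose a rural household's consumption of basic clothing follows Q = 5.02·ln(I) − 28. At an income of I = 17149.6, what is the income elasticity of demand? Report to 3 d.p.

0.240

At I = 17149.6: Q = 20.944.
dQ/dI = 5.02/I = 0.000292718 at this income.
η = (dQ/dI)·(I/Q) = 0.000292718 × (17149.6/20.944) = 0.240.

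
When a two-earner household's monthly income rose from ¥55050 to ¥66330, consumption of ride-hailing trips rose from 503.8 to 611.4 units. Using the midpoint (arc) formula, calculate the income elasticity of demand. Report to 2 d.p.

1.04

ΔQ = 611.4 − 503.8 = 107.6; midpoint Q̄ = (503.8 + 611.4)/2 = 557.6.
ΔI = 66330 − 55050 = 11280; midpoint Ī = (55050 + 66330)/2 = 60690.
η = (ΔQ/Q̄) ÷ (ΔI/Ī) = (107.6/557.6) ÷ (11280/60690) = 1.04.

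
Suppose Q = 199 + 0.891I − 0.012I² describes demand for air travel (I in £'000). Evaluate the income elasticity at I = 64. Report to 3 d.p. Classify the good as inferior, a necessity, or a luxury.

At I = 64: Q = 206.8720.
dQ/dI = 0.891 − 0.024I = -0.64500.
η = (dQ/dI)·(I/Q) = -0.64500 × (64/206.8720) = -0.200.
η < 0 ⇒ inferior good.

-0.200 (inferior good)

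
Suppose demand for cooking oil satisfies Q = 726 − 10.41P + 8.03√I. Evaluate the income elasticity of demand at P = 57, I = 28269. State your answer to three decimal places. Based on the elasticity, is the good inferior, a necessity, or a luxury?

At P = 57, I = 28269: Q = 1482.745.
Holding P constant, ∂Q/∂I = 8.03/(2√I) = 0.0238798.
η_I = (∂Q/∂I)·(I/Q) = 0.0238798 × (28269/1482.745) = 0.455.
Since 0 < η < 1, this is a necessity.

0.455 (necessity)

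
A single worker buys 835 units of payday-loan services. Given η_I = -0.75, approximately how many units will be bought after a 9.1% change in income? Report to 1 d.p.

778.0

%ΔQ ≈ η × %ΔI = -0.75 × 9.1% = -6.825%.
New Q ≈ 835 × (1 − 0.06825) = 778.0.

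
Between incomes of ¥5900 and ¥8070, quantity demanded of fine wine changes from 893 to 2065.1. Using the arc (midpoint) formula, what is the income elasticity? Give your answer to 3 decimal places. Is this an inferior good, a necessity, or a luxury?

ΔQ = 2065.1 − 893 = 1172.1; midpoint Q̄ = (893 + 2065.1)/2 = 1479.05.
ΔI = 8070 − 5900 = 2170; midpoint Ī = (5900 + 8070)/2 = 6985.
η = (ΔQ/Q̄) ÷ (ΔI/Ī) = (1172.1/1479.05) ÷ (2170/6985) = 2.551.
η > 1 ⇒ luxury.

2.551 (luxury)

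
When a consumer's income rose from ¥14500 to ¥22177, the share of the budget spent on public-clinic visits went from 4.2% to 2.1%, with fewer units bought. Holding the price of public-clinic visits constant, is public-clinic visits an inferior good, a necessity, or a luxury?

Quantity demanded falls as income rises, so η < 0.

inferior good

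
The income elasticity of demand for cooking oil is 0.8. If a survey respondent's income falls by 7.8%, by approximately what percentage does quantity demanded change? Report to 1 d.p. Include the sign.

-6.2%

%ΔQ ≈ η × %ΔI = 0.8 × (-7.8%) = -6.2%.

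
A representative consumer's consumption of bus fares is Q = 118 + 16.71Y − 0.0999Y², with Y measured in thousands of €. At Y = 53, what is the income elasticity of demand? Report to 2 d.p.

At Y = 53: Q = 723.0109.
dQ/dY = 16.71 − 0.1998Y = 6.12060.
η = (dQ/dY)·(Y/Q) = 6.12060 × (53/723.0109) = 0.45.

0.45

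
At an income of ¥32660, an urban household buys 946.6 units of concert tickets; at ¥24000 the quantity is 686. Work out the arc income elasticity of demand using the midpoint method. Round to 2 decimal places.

ΔQ = 686 − 946.6 = -260.6; midpoint Q̄ = (946.6 + 686)/2 = 816.3.
ΔI = 24000 − 32660 = -8660; midpoint Ī = (32660 + 24000)/2 = 28330.
η = (ΔQ/Q̄) ÷ (ΔI/Ī) = (-260.6/816.3) ÷ (-8660/28330) = 1.04.

1.04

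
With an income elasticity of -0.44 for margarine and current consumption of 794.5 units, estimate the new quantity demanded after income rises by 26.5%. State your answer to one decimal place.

701.9

%ΔQ ≈ η × %ΔI = -0.44 × 26.5% = -11.66%.
New Q ≈ 794.5 × (1 − 0.1166) = 701.9.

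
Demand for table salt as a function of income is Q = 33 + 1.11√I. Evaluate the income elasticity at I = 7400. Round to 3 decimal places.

0.372

At I = 7400: Q = 128.486.
dQ/dI = 1.11/(2√I) = 0.00645174 at this income.
η = (dQ/dI)·(I/Q) = 0.00645174 × (7400/128.486) = 0.372.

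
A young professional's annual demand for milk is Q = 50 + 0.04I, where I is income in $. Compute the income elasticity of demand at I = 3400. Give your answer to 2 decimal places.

At I = 3400: Q = 186.000.
dQ/dI = 0.04.
η = (dQ/dI)·(I/Q) = 0.04 × (3400/186.000) = 0.73.

0.73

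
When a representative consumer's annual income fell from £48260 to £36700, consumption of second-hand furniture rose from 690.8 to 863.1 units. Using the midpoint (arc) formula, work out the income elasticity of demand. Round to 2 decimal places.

-0.81

ΔQ = 863.1 − 690.8 = 172.3; midpoint Q̄ = (690.8 + 863.1)/2 = 776.95.
ΔI = 36700 − 48260 = -11560; midpoint Ī = (48260 + 36700)/2 = 42480.
η = (ΔQ/Q̄) ÷ (ΔI/Ī) = (172.3/776.95) ÷ (-11560/42480) = -0.81.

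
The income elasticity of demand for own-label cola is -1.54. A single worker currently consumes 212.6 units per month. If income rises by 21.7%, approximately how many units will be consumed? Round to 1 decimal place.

%ΔQ ≈ η × %ΔI = -1.54 × 21.7% = -33.418%.
New Q ≈ 212.6 × (1 − 0.33418) = 141.6.

141.6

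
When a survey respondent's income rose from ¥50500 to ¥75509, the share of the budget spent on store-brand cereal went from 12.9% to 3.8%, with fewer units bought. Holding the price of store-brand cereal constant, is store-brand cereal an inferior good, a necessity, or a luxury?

inferior good

Quantity demanded falls as income rises, so η < 0.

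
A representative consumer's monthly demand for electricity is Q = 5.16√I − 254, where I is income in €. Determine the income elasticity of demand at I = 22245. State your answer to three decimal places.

0.746

At I = 22245: Q = 515.602.
dQ/dI = 5.16/(2√I) = 0.0172983 at this income.
η = (dQ/dI)·(I/Q) = 0.0172983 × (22245/515.602) = 0.746.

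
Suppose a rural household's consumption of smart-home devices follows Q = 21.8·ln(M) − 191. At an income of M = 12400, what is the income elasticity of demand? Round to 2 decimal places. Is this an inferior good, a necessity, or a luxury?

At M = 12400: Q = 14.475.
dQ/dM = 21.8/M = 0.00175806 at this income.
η = (dQ/dM)·(M/Q) = 0.00175806 × (12400/14.475) = 1.51.
Since η > 1, the good is a luxury.

1.51 (luxury)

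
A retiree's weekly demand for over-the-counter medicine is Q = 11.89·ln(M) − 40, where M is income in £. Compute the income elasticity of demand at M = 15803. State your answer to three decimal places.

0.159

At M = 15803: Q = 74.952.
dQ/dM = 11.89/M = 0.000752389 at this income.
η = (dQ/dM)·(M/Q) = 0.000752389 × (15803/74.952) = 0.159.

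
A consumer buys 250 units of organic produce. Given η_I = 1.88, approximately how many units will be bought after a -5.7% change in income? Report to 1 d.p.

%ΔQ ≈ η × %ΔI = 1.88 × (-5.7%) = -10.716%.
New Q ≈ 250 × (1 − 0.10716) = 223.2.

223.2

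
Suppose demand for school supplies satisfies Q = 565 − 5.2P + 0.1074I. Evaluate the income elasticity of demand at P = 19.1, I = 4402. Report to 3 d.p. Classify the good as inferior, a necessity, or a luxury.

At P = 19.1, I = 4402: Q = 938.455.
Holding P constant, ∂Q/∂I = 0.1074.
η_I = (∂Q/∂I)·(I/Q) = 0.1074 × (4402/938.455) = 0.504.
Since 0 < η < 1, this is a necessity.

0.504 (necessity)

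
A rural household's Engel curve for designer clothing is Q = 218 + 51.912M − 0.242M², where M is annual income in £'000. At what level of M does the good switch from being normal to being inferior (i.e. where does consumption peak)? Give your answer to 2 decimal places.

107.26

dQ/dM = 51.912 − 0.484M.
The good is inferior where dQ/dM < 0. Setting dQ/dM = 0 gives M = 51.912 / 0.484 = 107.26.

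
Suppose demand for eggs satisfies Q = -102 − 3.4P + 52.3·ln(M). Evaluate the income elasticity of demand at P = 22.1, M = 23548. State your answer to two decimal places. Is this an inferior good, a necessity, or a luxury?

At P = 22.1, M = 23548: Q = 349.353.
Holding P constant, ∂Q/∂M = 52.3/M = 0.002221.
η_M = (∂Q/∂M)·(M/Q) = 0.002221 × (23548/349.353) = 0.15.
Since 0 < η < 1, this is a necessity.

0.15 (necessity)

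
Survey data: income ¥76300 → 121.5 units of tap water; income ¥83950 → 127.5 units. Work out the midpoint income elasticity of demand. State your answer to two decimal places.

ΔQ = 127.5 − 121.5 = 6; midpoint Q̄ = (121.5 + 127.5)/2 = 124.5.
ΔI = 83950 − 76300 = 7650; midpoint Ī = (76300 + 83950)/2 = 80125.
η = (ΔQ/Q̄) ÷ (ΔI/Ī) = (6/124.5) ÷ (7650/80125) = 0.50.

0.50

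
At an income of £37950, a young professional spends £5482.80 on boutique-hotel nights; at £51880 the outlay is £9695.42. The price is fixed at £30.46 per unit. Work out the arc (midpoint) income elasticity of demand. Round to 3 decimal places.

With a constant price, Q₁ = 5482.80/30.46 = 180.000 and Q₂ = 9695.42/30.46 = 318.300 (equivalently, work directly with expenditure since P cancels).
Midpoint %ΔQ = (9695.42 − 5482.80)/7589.11 = 0.55509; midpoint %ΔI = (51880 − 37950)/44915 = 0.31014.
η = 0.55509 / 0.31014 = 1.790.

1.790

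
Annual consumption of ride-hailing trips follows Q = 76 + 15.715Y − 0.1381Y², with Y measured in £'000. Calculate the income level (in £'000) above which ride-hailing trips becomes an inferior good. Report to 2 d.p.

56.90

dQ/dY = 15.715 − 0.2762Y.
The good is inferior where dQ/dY < 0. Setting dQ/dY = 0 gives Y = 15.715 / 0.2762 = 56.90.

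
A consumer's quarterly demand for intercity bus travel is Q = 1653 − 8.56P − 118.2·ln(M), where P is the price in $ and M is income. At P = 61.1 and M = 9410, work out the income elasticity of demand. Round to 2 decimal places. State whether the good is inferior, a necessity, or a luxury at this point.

-2.44 (inferior good)

At P = 61.1, M = 9410: Q = 48.510.
Holding P constant, ∂Q/∂M = -118.2/M = -0.0125611.
η_M = (∂Q/∂M)·(M/Q) = -0.0125611 × (9410/48.510) = -2.44.
Since η < 0, this is an inferior good.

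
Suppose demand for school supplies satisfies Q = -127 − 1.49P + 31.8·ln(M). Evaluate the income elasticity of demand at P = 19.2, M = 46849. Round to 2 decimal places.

At P = 19.2, M = 46849: Q = 186.391.
Holding P constant, ∂Q/∂M = 31.8/M = 0.000678776.
η_M = (∂Q/∂M)·(M/Q) = 0.000678776 × (46849/186.391) = 0.17.

0.17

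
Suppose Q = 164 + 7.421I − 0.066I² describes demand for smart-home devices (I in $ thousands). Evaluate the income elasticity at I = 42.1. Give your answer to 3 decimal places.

At I = 42.1: Q = 359.4450.
dQ/dI = 7.421 − 0.132I = 1.86380.
η = (dQ/dI)·(I/Q) = 1.86380 × (42.1/359.4450) = 0.218.

0.218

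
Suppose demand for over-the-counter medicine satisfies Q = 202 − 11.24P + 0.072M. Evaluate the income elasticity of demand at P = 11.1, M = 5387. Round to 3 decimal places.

0.834

At P = 11.1, M = 5387: Q = 465.100.
Holding P constant, ∂Q/∂M = 0.072.
η_M = (∂Q/∂M)·(M/Q) = 0.072 × (5387/465.100) = 0.834.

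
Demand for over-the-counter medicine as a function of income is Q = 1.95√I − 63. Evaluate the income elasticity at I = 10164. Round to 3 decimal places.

At I = 10164: Q = 133.592.
dQ/dI = 1.95/(2√I) = 0.00967102 at this income.
η = (dQ/dI)·(I/Q) = 0.00967102 × (10164/133.592) = 0.736.

0.736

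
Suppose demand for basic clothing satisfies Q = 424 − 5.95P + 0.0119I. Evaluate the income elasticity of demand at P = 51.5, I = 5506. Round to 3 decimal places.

At P = 51.5, I = 5506: Q = 183.096.
Holding P constant, ∂Q/∂I = 0.0119.
η_I = (∂Q/∂I)·(I/Q) = 0.0119 × (5506/183.096) = 0.358.

0.358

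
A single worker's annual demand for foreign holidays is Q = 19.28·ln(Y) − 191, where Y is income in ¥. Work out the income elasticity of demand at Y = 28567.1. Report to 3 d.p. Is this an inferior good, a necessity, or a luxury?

At Y = 28567.1: Q = 6.813.
dQ/dY = 19.28/Y = 0.000674902 at this income.
η = (dQ/dY)·(Y/Q) = 0.000674902 × (28567.1/6.813) = 2.830.
Since η > 1, the good is a luxury.

2.830 (luxury)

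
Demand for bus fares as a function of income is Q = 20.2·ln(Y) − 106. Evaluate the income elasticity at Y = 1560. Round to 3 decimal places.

0.475

At Y = 1560: Q = 42.519.
dQ/dY = 20.2/Y = 0.0129487 at this income.
η = (dQ/dY)·(Y/Q) = 0.0129487 × (1560/42.519) = 0.475.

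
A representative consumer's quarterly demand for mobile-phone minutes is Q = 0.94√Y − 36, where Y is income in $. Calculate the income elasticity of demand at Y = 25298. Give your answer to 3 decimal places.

At Y = 25298: Q = 113.510.
dQ/dY = 0.94/(2√Y) = 0.00295498 at this income.
η = (dQ/dY)·(Y/Q) = 0.00295498 × (25298/113.510) = 0.659.

0.659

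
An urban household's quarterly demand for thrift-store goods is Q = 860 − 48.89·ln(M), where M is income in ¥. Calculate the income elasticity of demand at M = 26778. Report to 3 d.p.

-0.135

At M = 26778: Q = 361.550.
dQ/dM = -48.89/M = -0.00182575 at this income.
η = (dQ/dM)·(M/Q) = -0.00182575 × (26778/361.550) = -0.135.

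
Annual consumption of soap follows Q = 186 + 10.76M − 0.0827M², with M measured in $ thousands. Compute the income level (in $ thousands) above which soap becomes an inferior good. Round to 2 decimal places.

dQ/dM = 10.76 − 0.1654M.
The good is inferior where dQ/dM < 0. Setting dQ/dM = 0 gives M = 10.76 / 0.1654 = 65.05.

65.05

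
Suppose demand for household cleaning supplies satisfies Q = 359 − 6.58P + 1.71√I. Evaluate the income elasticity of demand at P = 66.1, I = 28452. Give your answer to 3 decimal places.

0.679

At P = 66.1, I = 28452: Q = 212.500.
Holding P constant, ∂Q/∂I = 1.71/(2√I) = 0.00506885.
η_I = (∂Q/∂I)·(I/Q) = 0.00506885 × (28452/212.500) = 0.679.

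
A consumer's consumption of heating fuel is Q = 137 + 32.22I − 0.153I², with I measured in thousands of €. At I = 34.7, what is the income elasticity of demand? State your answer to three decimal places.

At I = 34.7: Q = 1070.8082.
dQ/dI = 32.22 − 0.306I = 21.60180.
η = (dQ/dI)·(I/Q) = 21.60180 × (34.7/1070.8082) = 0.700.

0.700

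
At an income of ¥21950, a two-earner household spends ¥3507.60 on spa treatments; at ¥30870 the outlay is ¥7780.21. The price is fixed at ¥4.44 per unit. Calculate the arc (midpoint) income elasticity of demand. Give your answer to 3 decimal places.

With a constant price, Q₁ = 3507.60/4.44 = 790.000 and Q₂ = 7780.21/4.44 = 1752.300 (equivalently, work directly with expenditure since P cancels).
Midpoint %ΔQ = (7780.21 − 3507.60)/5643.91 = 0.75703; midpoint %ΔI = (30870 − 21950)/26410 = 0.33775.
η = 0.75703 / 0.33775 = 2.241.

2.241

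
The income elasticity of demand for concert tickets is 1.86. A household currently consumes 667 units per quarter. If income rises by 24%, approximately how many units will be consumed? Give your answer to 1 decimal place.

964.7

%ΔQ ≈ η × %ΔI = 1.86 × 24% = 44.64%.
New Q ≈ 667 × (1 + 0.4464) = 964.7.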